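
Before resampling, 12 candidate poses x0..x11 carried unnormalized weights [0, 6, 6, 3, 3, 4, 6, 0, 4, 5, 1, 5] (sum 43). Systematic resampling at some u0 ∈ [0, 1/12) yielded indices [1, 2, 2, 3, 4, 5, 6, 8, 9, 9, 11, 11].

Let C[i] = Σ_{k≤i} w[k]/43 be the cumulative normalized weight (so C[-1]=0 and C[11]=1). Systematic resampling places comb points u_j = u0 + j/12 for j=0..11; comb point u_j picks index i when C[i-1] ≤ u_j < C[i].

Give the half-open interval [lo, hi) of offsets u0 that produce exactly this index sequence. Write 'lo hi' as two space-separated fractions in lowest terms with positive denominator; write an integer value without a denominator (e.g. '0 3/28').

C = [0, 6/43, 12/43, 15/43, 18/43, 22/43, 28/43, 28/43, 32/43, 37/43, 38/43, 1]
j=0 picked index 1: u0 ∈ [0, 6/43)
j=1 picked index 2: u0 ∈ [29/516, 101/516)
j=2 picked index 2: u0 ∈ [-7/258, 29/258)
j=3 picked index 3: u0 ∈ [5/172, 17/172)
j=4 picked index 4: u0 ∈ [2/129, 11/129)
j=5 picked index 5: u0 ∈ [1/516, 49/516)
j=6 picked index 6: u0 ∈ [1/86, 13/86)
j=7 picked index 8: u0 ∈ [35/516, 83/516)
j=8 picked index 9: u0 ∈ [10/129, 25/129)
j=9 picked index 9: u0 ∈ [-1/172, 19/172)
j=10 picked index 11: u0 ∈ [13/258, 1/6)
j=11 picked index 11: u0 ∈ [-17/516, 1/12)
intersection: [10/129, 1/12)

10/129 1/12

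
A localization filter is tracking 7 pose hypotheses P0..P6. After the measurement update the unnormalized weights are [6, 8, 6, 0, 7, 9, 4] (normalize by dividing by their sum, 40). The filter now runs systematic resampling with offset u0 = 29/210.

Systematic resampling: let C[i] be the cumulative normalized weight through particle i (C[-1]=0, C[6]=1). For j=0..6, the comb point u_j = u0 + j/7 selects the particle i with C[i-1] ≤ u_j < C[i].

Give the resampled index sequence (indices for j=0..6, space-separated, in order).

0 1 2 4 5 5 6

C = [3/20, 7/20, 1/2, 1/2, 27/40, 9/10, 1]
j=0: u_0=29/210 ∈ [0, 3/20) → index 0
j=1: u_1=59/210 ∈ [3/20, 7/20) → index 1
j=2: u_2=89/210 ∈ [7/20, 1/2) → index 2
j=3: u_3=17/30 ∈ [1/2, 27/40) → index 4
j=4: u_4=149/210 ∈ [27/40, 9/10) → index 5
j=5: u_5=179/210 ∈ [27/40, 9/10) → index 5
j=6: u_6=209/210 ∈ [9/10, 1) → index 6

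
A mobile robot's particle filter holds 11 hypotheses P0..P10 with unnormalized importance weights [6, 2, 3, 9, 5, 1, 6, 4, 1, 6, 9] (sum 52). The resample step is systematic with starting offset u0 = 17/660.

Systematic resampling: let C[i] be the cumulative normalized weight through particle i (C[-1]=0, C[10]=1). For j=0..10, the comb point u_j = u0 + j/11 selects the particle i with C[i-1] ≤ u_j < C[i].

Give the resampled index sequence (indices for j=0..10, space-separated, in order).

0 1 2 3 4 4 6 7 9 10 10

C = [3/26, 2/13, 11/52, 5/13, 25/52, 1/2, 8/13, 9/13, 37/52, 43/52, 1]
j=0: u_0=17/660 ∈ [0, 3/26) → index 0
j=1: u_1=7/60 ∈ [3/26, 2/13) → index 1
j=2: u_2=137/660 ∈ [2/13, 11/52) → index 2
j=3: u_3=197/660 ∈ [11/52, 5/13) → index 3
j=4: u_4=257/660 ∈ [5/13, 25/52) → index 4
j=5: u_5=317/660 ∈ [5/13, 25/52) → index 4
j=6: u_6=377/660 ∈ [1/2, 8/13) → index 6
j=7: u_7=437/660 ∈ [8/13, 9/13) → index 7
j=8: u_8=497/660 ∈ [37/52, 43/52) → index 9
j=9: u_9=557/660 ∈ [43/52, 1) → index 10
j=10: u_10=617/660 ∈ [43/52, 1) → index 10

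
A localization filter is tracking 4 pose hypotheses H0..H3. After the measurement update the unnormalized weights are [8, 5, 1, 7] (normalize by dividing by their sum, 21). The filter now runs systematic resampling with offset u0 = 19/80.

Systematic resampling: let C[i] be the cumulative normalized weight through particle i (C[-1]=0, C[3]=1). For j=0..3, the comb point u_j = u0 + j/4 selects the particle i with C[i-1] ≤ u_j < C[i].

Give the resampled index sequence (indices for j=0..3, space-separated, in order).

0 1 3 3

C = [8/21, 13/21, 2/3, 1]
j=0: u_0=19/80 ∈ [0, 8/21) → index 0
j=1: u_1=39/80 ∈ [8/21, 13/21) → index 1
j=2: u_2=59/80 ∈ [2/3, 1) → index 3
j=3: u_3=79/80 ∈ [2/3, 1) → index 3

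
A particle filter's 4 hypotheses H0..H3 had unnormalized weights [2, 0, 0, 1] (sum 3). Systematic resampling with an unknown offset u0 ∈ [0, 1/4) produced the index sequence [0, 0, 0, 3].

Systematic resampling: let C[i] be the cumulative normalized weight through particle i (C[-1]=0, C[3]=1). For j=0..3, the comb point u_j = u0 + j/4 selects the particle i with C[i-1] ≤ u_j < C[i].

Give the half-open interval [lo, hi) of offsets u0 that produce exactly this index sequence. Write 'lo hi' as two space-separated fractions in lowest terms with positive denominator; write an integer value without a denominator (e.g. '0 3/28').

0 1/6

C = [2/3, 2/3, 2/3, 1]
j=0 picked index 0: u0 ∈ [0, 2/3)
j=1 picked index 0: u0 ∈ [-1/4, 5/12)
j=2 picked index 0: u0 ∈ [-1/2, 1/6)
j=3 picked index 3: u0 ∈ [-1/12, 1/4)
intersection: [0, 1/6)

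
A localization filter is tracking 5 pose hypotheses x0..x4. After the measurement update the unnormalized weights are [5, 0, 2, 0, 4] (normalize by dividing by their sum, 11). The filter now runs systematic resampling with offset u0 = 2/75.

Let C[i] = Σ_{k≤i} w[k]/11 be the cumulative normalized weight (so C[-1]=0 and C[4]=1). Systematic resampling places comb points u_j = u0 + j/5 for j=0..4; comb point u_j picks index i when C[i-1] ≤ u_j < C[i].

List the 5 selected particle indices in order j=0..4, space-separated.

0 0 0 2 4

C = [5/11, 5/11, 7/11, 7/11, 1]
j=0: u_0=2/75 ∈ [0, 5/11) → index 0
j=1: u_1=17/75 ∈ [0, 5/11) → index 0
j=2: u_2=32/75 ∈ [0, 5/11) → index 0
j=3: u_3=47/75 ∈ [5/11, 7/11) → index 2
j=4: u_4=62/75 ∈ [7/11, 1) → index 4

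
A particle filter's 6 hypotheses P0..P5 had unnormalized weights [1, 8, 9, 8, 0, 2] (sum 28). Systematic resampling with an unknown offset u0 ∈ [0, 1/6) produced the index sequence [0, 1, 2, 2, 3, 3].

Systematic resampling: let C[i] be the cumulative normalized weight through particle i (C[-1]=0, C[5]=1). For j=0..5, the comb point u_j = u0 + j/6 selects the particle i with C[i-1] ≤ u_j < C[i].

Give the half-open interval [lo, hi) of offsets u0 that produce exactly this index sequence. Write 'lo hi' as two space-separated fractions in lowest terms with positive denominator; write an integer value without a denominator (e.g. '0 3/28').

C = [1/28, 9/28, 9/14, 13/14, 13/14, 1]
j=0 picked index 0: u0 ∈ [0, 1/28)
j=1 picked index 1: u0 ∈ [-11/84, 13/84)
j=2 picked index 2: u0 ∈ [-1/84, 13/42)
j=3 picked index 2: u0 ∈ [-5/28, 1/7)
j=4 picked index 3: u0 ∈ [-1/42, 11/42)
j=5 picked index 3: u0 ∈ [-4/21, 2/21)
intersection: [0, 1/28)

0 1/28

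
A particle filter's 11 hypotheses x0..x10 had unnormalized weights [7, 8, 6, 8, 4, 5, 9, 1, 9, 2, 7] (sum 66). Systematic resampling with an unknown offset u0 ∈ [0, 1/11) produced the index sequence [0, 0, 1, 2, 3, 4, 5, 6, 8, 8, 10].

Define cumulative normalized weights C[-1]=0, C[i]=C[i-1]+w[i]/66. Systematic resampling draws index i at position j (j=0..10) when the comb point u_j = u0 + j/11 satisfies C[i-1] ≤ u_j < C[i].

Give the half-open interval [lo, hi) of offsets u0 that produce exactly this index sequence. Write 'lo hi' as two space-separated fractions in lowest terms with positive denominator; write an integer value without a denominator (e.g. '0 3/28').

0 1/66

C = [7/66, 5/22, 7/22, 29/66, 1/2, 19/33, 47/66, 8/11, 19/22, 59/66, 1]
j=0 picked index 0: u0 ∈ [0, 7/66)
j=1 picked index 0: u0 ∈ [-1/11, 1/66)
j=2 picked index 1: u0 ∈ [-5/66, 1/22)
j=3 picked index 2: u0 ∈ [-1/22, 1/22)
j=4 picked index 3: u0 ∈ [-1/22, 5/66)
j=5 picked index 4: u0 ∈ [-1/66, 1/22)
j=6 picked index 5: u0 ∈ [-1/22, 1/33)
j=7 picked index 6: u0 ∈ [-2/33, 5/66)
j=8 picked index 8: u0 ∈ [0, 3/22)
j=9 picked index 8: u0 ∈ [-1/11, 1/22)
j=10 picked index 10: u0 ∈ [-1/66, 1/11)
intersection: [0, 1/66)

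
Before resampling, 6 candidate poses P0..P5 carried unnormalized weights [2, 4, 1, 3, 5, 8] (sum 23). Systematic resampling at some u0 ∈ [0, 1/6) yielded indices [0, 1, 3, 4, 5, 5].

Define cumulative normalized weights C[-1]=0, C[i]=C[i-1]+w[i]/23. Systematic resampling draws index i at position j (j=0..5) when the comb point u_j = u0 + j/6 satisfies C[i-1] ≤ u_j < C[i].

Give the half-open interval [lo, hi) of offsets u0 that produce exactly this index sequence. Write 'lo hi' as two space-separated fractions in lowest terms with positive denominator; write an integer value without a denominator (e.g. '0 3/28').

C = [2/23, 6/23, 7/23, 10/23, 15/23, 1]
j=0 picked index 0: u0 ∈ [0, 2/23)
j=1 picked index 1: u0 ∈ [-11/138, 13/138)
j=2 picked index 3: u0 ∈ [-2/69, 7/69)
j=3 picked index 4: u0 ∈ [-3/46, 7/46)
j=4 picked index 5: u0 ∈ [-1/69, 1/3)
j=5 picked index 5: u0 ∈ [-25/138, 1/6)
intersection: [0, 2/23)

0 2/23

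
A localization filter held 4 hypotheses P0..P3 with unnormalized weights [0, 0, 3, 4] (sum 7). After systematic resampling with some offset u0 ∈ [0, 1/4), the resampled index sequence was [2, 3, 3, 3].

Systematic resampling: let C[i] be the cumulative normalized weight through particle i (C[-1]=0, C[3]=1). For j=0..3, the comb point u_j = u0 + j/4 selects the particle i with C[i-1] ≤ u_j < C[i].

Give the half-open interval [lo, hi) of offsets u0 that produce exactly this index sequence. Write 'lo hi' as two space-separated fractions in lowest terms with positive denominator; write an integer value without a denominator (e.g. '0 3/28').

5/28 1/4

C = [0, 0, 3/7, 1]
j=0 picked index 2: u0 ∈ [0, 3/7)
j=1 picked index 3: u0 ∈ [5/28, 3/4)
j=2 picked index 3: u0 ∈ [-1/14, 1/2)
j=3 picked index 3: u0 ∈ [-9/28, 1/4)
intersection: [5/28, 1/4)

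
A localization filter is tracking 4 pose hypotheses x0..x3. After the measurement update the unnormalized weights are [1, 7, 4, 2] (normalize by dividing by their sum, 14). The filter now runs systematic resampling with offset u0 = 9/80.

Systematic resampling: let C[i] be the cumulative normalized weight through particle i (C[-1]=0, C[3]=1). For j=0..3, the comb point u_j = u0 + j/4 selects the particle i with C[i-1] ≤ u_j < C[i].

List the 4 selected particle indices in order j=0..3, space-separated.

1 1 2 3

C = [1/14, 4/7, 6/7, 1]
j=0: u_0=9/80 ∈ [1/14, 4/7) → index 1
j=1: u_1=29/80 ∈ [1/14, 4/7) → index 1
j=2: u_2=49/80 ∈ [4/7, 6/7) → index 2
j=3: u_3=69/80 ∈ [6/7, 1) → index 3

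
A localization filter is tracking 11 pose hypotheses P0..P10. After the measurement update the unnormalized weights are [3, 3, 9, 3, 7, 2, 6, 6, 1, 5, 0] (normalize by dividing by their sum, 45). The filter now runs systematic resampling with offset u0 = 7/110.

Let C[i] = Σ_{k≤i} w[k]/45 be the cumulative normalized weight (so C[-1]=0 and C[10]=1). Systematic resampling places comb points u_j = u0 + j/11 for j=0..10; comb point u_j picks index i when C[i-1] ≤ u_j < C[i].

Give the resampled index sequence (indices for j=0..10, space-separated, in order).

C = [1/15, 2/15, 1/3, 2/5, 5/9, 3/5, 11/15, 13/15, 8/9, 1, 1]
j=0: u_0=7/110 ∈ [0, 1/15) → index 0
j=1: u_1=17/110 ∈ [2/15, 1/3) → index 2
j=2: u_2=27/110 ∈ [2/15, 1/3) → index 2
j=3: u_3=37/110 ∈ [1/3, 2/5) → index 3
j=4: u_4=47/110 ∈ [2/5, 5/9) → index 4
j=5: u_5=57/110 ∈ [2/5, 5/9) → index 4
j=6: u_6=67/110 ∈ [3/5, 11/15) → index 6
j=7: u_7=7/10 ∈ [3/5, 11/15) → index 6
j=8: u_8=87/110 ∈ [11/15, 13/15) → index 7
j=9: u_9=97/110 ∈ [13/15, 8/9) → index 8
j=10: u_10=107/110 ∈ [8/9, 1) → index 9

0 2 2 3 4 4 6 6 7 8 9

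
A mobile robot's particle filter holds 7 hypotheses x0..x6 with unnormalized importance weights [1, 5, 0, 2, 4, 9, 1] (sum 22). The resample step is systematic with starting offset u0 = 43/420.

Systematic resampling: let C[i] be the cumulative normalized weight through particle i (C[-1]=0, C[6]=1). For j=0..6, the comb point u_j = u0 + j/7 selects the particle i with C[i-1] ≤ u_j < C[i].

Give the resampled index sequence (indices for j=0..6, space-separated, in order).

C = [1/22, 3/11, 3/11, 4/11, 6/11, 21/22, 1]
j=0: u_0=43/420 ∈ [1/22, 3/11) → index 1
j=1: u_1=103/420 ∈ [1/22, 3/11) → index 1
j=2: u_2=163/420 ∈ [4/11, 6/11) → index 4
j=3: u_3=223/420 ∈ [4/11, 6/11) → index 4
j=4: u_4=283/420 ∈ [6/11, 21/22) → index 5
j=5: u_5=49/60 ∈ [6/11, 21/22) → index 5
j=6: u_6=403/420 ∈ [21/22, 1) → index 6

1 1 4 4 5 5 6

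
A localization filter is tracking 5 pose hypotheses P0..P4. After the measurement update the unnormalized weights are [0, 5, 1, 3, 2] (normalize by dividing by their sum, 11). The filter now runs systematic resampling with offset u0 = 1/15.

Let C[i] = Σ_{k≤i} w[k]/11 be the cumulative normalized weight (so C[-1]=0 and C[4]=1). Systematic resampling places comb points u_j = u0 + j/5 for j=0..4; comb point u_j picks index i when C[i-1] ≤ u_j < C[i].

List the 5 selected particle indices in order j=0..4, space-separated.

C = [0, 5/11, 6/11, 9/11, 1]
j=0: u_0=1/15 ∈ [0, 5/11) → index 1
j=1: u_1=4/15 ∈ [0, 5/11) → index 1
j=2: u_2=7/15 ∈ [5/11, 6/11) → index 2
j=3: u_3=2/3 ∈ [6/11, 9/11) → index 3
j=4: u_4=13/15 ∈ [9/11, 1) → index 4

1 1 2 3 4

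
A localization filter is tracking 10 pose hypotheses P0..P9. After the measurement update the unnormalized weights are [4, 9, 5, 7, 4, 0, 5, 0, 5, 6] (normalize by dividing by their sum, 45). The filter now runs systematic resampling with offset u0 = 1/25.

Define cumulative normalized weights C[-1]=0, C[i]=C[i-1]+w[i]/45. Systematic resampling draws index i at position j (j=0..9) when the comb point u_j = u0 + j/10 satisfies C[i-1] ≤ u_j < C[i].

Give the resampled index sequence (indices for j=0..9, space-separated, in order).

C = [4/45, 13/45, 2/5, 5/9, 29/45, 29/45, 34/45, 34/45, 13/15, 1]
j=0: u_0=1/25 ∈ [0, 4/45) → index 0
j=1: u_1=7/50 ∈ [4/45, 13/45) → index 1
j=2: u_2=6/25 ∈ [4/45, 13/45) → index 1
j=3: u_3=17/50 ∈ [13/45, 2/5) → index 2
j=4: u_4=11/25 ∈ [2/5, 5/9) → index 3
j=5: u_5=27/50 ∈ [2/5, 5/9) → index 3
j=6: u_6=16/25 ∈ [5/9, 29/45) → index 4
j=7: u_7=37/50 ∈ [29/45, 34/45) → index 6
j=8: u_8=21/25 ∈ [34/45, 13/15) → index 8
j=9: u_9=47/50 ∈ [13/15, 1) → index 9

0 1 1 2 3 3 4 6 8 9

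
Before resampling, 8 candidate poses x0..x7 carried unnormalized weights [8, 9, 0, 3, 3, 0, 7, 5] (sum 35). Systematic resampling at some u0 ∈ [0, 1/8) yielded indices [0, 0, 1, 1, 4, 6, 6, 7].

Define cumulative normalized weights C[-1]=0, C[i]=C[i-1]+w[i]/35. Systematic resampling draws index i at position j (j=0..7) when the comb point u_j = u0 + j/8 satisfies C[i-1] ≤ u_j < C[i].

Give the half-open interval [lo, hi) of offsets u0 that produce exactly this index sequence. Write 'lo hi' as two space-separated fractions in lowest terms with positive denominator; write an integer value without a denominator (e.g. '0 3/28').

1/14 29/280

C = [8/35, 17/35, 17/35, 4/7, 23/35, 23/35, 6/7, 1]
j=0 picked index 0: u0 ∈ [0, 8/35)
j=1 picked index 0: u0 ∈ [-1/8, 29/280)
j=2 picked index 1: u0 ∈ [-3/140, 33/140)
j=3 picked index 1: u0 ∈ [-41/280, 31/280)
j=4 picked index 4: u0 ∈ [1/14, 11/70)
j=5 picked index 6: u0 ∈ [9/280, 13/56)
j=6 picked index 6: u0 ∈ [-13/140, 3/28)
j=7 picked index 7: u0 ∈ [-1/56, 1/8)
intersection: [1/14, 29/280)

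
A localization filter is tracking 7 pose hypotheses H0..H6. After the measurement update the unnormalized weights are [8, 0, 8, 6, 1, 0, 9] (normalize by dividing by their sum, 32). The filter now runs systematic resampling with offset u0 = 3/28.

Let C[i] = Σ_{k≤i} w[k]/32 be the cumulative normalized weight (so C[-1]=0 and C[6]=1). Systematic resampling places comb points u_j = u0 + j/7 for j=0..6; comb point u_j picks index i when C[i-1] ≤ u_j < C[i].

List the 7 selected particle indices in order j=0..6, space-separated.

0 2 2 3 3 6 6

C = [1/4, 1/4, 1/2, 11/16, 23/32, 23/32, 1]
j=0: u_0=3/28 ∈ [0, 1/4) → index 0
j=1: u_1=1/4 ∈ [1/4, 1/2) → index 2
j=2: u_2=11/28 ∈ [1/4, 1/2) → index 2
j=3: u_3=15/28 ∈ [1/2, 11/16) → index 3
j=4: u_4=19/28 ∈ [1/2, 11/16) → index 3
j=5: u_5=23/28 ∈ [23/32, 1) → index 6
j=6: u_6=27/28 ∈ [23/32, 1) → index 6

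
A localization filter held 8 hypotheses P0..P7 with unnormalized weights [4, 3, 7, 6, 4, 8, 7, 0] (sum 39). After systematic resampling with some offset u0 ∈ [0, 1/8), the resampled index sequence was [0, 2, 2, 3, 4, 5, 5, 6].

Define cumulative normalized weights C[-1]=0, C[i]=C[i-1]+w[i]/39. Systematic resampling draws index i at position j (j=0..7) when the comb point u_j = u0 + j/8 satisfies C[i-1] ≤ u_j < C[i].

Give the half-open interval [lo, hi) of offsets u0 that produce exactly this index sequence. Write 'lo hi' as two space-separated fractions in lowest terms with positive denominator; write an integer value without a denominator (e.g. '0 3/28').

C = [4/39, 7/39, 14/39, 20/39, 8/13, 32/39, 1, 1]
j=0 picked index 0: u0 ∈ [0, 4/39)
j=1 picked index 2: u0 ∈ [17/312, 73/312)
j=2 picked index 2: u0 ∈ [-11/156, 17/156)
j=3 picked index 3: u0 ∈ [-5/312, 43/312)
j=4 picked index 4: u0 ∈ [1/78, 3/26)
j=5 picked index 5: u0 ∈ [-1/104, 61/312)
j=6 picked index 5: u0 ∈ [-7/52, 11/156)
j=7 picked index 6: u0 ∈ [-17/312, 1/8)
intersection: [17/312, 11/156)

17/312 11/156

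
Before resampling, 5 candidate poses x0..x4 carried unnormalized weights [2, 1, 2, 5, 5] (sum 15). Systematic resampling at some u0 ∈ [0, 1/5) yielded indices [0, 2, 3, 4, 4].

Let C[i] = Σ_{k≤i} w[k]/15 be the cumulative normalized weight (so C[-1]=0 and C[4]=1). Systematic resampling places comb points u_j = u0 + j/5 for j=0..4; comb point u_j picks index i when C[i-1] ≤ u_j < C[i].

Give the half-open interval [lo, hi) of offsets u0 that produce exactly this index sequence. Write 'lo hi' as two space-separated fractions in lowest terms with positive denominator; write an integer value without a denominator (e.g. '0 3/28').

1/15 2/15

C = [2/15, 1/5, 1/3, 2/3, 1]
j=0 picked index 0: u0 ∈ [0, 2/15)
j=1 picked index 2: u0 ∈ [0, 2/15)
j=2 picked index 3: u0 ∈ [-1/15, 4/15)
j=3 picked index 4: u0 ∈ [1/15, 2/5)
j=4 picked index 4: u0 ∈ [-2/15, 1/5)
intersection: [1/15, 2/15)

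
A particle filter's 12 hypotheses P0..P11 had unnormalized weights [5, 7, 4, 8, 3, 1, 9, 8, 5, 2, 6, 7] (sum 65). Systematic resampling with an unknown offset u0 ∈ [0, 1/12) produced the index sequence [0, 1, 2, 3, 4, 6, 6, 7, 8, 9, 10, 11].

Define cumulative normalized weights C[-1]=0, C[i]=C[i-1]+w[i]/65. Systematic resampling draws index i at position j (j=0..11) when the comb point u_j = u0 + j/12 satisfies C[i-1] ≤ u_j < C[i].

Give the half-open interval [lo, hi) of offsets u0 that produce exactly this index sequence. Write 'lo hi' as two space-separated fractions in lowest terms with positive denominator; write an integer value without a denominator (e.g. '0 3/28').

C = [1/13, 12/65, 16/65, 24/65, 27/65, 28/65, 37/65, 9/13, 10/13, 4/5, 58/65, 1]
j=0 picked index 0: u0 ∈ [0, 1/13)
j=1 picked index 1: u0 ∈ [-1/156, 79/780)
j=2 picked index 2: u0 ∈ [7/390, 31/390)
j=3 picked index 3: u0 ∈ [-1/260, 31/260)
j=4 picked index 4: u0 ∈ [7/195, 16/195)
j=5 picked index 6: u0 ∈ [11/780, 119/780)
j=6 picked index 6: u0 ∈ [-9/130, 9/130)
j=7 picked index 7: u0 ∈ [-11/780, 17/156)
j=8 picked index 8: u0 ∈ [1/39, 4/39)
j=9 picked index 9: u0 ∈ [1/52, 1/20)
j=10 picked index 10: u0 ∈ [-1/30, 23/390)
j=11 picked index 11: u0 ∈ [-19/780, 1/12)
intersection: [7/195, 1/20)

7/195 1/20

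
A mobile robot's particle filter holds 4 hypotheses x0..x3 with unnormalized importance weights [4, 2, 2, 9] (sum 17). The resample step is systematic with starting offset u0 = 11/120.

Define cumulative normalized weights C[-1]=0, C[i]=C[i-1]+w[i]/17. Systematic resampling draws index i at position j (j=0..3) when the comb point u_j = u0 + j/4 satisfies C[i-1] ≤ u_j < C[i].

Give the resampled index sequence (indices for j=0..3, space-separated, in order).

0 1 3 3

C = [4/17, 6/17, 8/17, 1]
j=0: u_0=11/120 ∈ [0, 4/17) → index 0
j=1: u_1=41/120 ∈ [4/17, 6/17) → index 1
j=2: u_2=71/120 ∈ [8/17, 1) → index 3
j=3: u_3=101/120 ∈ [8/17, 1) → index 3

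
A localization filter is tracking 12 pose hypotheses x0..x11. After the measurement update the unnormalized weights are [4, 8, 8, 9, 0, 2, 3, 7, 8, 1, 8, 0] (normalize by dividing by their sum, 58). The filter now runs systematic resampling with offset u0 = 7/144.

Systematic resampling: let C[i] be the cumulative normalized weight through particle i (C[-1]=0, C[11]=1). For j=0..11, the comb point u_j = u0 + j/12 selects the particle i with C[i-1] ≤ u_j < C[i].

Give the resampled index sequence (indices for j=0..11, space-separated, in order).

0 1 2 2 3 3 6 7 8 8 10 10

C = [2/29, 6/29, 10/29, 1/2, 1/2, 31/58, 17/29, 41/58, 49/58, 25/29, 1, 1]
j=0: u_0=7/144 ∈ [0, 2/29) → index 0
j=1: u_1=19/144 ∈ [2/29, 6/29) → index 1
j=2: u_2=31/144 ∈ [6/29, 10/29) → index 2
j=3: u_3=43/144 ∈ [6/29, 10/29) → index 2
j=4: u_4=55/144 ∈ [10/29, 1/2) → index 3
j=5: u_5=67/144 ∈ [10/29, 1/2) → index 3
j=6: u_6=79/144 ∈ [31/58, 17/29) → index 6
j=7: u_7=91/144 ∈ [17/29, 41/58) → index 7
j=8: u_8=103/144 ∈ [41/58, 49/58) → index 8
j=9: u_9=115/144 ∈ [41/58, 49/58) → index 8
j=10: u_10=127/144 ∈ [25/29, 1) → index 10
j=11: u_11=139/144 ∈ [25/29, 1) → index 10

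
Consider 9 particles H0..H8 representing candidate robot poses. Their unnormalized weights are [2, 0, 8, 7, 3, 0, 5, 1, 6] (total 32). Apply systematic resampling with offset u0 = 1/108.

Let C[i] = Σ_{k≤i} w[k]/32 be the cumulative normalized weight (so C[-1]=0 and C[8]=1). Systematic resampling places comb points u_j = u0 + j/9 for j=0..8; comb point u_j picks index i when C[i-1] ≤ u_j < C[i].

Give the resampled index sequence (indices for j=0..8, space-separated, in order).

C = [1/16, 1/16, 5/16, 17/32, 5/8, 5/8, 25/32, 13/16, 1]
j=0: u_0=1/108 ∈ [0, 1/16) → index 0
j=1: u_1=13/108 ∈ [1/16, 5/16) → index 2
j=2: u_2=25/108 ∈ [1/16, 5/16) → index 2
j=3: u_3=37/108 ∈ [5/16, 17/32) → index 3
j=4: u_4=49/108 ∈ [5/16, 17/32) → index 3
j=5: u_5=61/108 ∈ [17/32, 5/8) → index 4
j=6: u_6=73/108 ∈ [5/8, 25/32) → index 6
j=7: u_7=85/108 ∈ [25/32, 13/16) → index 7
j=8: u_8=97/108 ∈ [13/16, 1) → index 8

0 2 2 3 3 4 6 7 8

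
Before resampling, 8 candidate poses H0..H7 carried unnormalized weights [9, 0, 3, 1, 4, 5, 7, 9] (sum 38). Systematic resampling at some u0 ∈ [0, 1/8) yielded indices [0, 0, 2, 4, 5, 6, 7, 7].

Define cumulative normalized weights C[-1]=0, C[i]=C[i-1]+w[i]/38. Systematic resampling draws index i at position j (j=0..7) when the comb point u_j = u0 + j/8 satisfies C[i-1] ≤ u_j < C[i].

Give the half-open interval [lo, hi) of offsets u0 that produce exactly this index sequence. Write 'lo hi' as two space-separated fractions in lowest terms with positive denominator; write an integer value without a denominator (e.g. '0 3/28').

1/76 5/76

C = [9/38, 9/38, 6/19, 13/38, 17/38, 11/19, 29/38, 1]
j=0 picked index 0: u0 ∈ [0, 9/38)
j=1 picked index 0: u0 ∈ [-1/8, 17/152)
j=2 picked index 2: u0 ∈ [-1/76, 5/76)
j=3 picked index 4: u0 ∈ [-5/152, 11/152)
j=4 picked index 5: u0 ∈ [-1/19, 3/38)
j=5 picked index 6: u0 ∈ [-7/152, 21/152)
j=6 picked index 7: u0 ∈ [1/76, 1/4)
j=7 picked index 7: u0 ∈ [-17/152, 1/8)
intersection: [1/76, 5/76)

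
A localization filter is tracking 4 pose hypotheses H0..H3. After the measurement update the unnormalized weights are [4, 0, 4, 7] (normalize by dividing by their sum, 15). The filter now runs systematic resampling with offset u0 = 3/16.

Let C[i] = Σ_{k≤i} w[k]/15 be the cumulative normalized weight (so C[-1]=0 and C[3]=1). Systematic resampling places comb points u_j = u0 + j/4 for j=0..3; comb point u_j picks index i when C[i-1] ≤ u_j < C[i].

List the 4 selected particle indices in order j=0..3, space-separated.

C = [4/15, 4/15, 8/15, 1]
j=0: u_0=3/16 ∈ [0, 4/15) → index 0
j=1: u_1=7/16 ∈ [4/15, 8/15) → index 2
j=2: u_2=11/16 ∈ [8/15, 1) → index 3
j=3: u_3=15/16 ∈ [8/15, 1) → index 3

0 2 3 3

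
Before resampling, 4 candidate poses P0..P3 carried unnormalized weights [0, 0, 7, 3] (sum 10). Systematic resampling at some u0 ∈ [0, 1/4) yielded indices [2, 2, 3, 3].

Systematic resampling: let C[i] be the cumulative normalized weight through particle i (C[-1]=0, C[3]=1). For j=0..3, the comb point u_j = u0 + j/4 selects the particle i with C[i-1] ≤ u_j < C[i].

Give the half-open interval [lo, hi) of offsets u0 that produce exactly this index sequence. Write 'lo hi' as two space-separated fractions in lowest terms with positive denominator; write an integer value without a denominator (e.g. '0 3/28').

C = [0, 0, 7/10, 1]
j=0 picked index 2: u0 ∈ [0, 7/10)
j=1 picked index 2: u0 ∈ [-1/4, 9/20)
j=2 picked index 3: u0 ∈ [1/5, 1/2)
j=3 picked index 3: u0 ∈ [-1/20, 1/4)
intersection: [1/5, 1/4)

1/5 1/4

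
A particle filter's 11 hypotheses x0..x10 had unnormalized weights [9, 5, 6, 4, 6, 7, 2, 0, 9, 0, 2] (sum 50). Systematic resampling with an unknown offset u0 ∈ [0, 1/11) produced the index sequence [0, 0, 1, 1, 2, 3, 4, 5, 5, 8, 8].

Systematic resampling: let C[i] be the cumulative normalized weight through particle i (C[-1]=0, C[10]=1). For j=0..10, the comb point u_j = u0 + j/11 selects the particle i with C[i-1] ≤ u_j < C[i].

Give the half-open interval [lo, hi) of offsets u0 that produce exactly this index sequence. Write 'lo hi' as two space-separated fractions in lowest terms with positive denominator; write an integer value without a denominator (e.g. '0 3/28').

C = [9/50, 7/25, 2/5, 12/25, 3/5, 37/50, 39/50, 39/50, 24/25, 24/25, 1]
j=0 picked index 0: u0 ∈ [0, 9/50)
j=1 picked index 0: u0 ∈ [-1/11, 49/550)
j=2 picked index 1: u0 ∈ [-1/550, 27/275)
j=3 picked index 1: u0 ∈ [-51/550, 2/275)
j=4 picked index 2: u0 ∈ [-23/275, 2/55)
j=5 picked index 3: u0 ∈ [-3/55, 7/275)
j=6 picked index 4: u0 ∈ [-18/275, 3/55)
j=7 picked index 5: u0 ∈ [-2/55, 57/550)
j=8 picked index 5: u0 ∈ [-7/55, 7/550)
j=9 picked index 8: u0 ∈ [-21/550, 39/275)
j=10 picked index 8: u0 ∈ [-71/550, 14/275)
intersection: [0, 2/275)

0 2/275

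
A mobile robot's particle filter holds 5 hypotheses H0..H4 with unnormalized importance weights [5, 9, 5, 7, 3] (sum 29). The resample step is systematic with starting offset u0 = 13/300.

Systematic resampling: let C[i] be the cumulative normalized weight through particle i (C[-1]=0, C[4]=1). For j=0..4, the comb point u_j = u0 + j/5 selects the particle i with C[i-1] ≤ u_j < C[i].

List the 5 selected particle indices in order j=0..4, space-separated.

0 1 1 2 3

C = [5/29, 14/29, 19/29, 26/29, 1]
j=0: u_0=13/300 ∈ [0, 5/29) → index 0
j=1: u_1=73/300 ∈ [5/29, 14/29) → index 1
j=2: u_2=133/300 ∈ [5/29, 14/29) → index 1
j=3: u_3=193/300 ∈ [14/29, 19/29) → index 2
j=4: u_4=253/300 ∈ [19/29, 26/29) → index 3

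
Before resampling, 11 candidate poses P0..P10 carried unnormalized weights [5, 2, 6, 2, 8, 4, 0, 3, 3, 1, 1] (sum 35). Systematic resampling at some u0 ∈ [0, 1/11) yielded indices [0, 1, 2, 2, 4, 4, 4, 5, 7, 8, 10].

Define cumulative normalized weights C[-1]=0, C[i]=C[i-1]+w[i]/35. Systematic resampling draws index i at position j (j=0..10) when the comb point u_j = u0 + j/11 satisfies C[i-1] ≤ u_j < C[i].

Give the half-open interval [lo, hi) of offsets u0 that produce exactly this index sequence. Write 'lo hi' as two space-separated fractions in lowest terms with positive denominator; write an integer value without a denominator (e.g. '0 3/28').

5/77 1/11

C = [1/7, 1/5, 13/35, 3/7, 23/35, 27/35, 27/35, 6/7, 33/35, 34/35, 1]
j=0 picked index 0: u0 ∈ [0, 1/7)
j=1 picked index 1: u0 ∈ [4/77, 6/55)
j=2 picked index 2: u0 ∈ [1/55, 73/385)
j=3 picked index 2: u0 ∈ [-4/55, 38/385)
j=4 picked index 4: u0 ∈ [5/77, 113/385)
j=5 picked index 4: u0 ∈ [-2/77, 78/385)
j=6 picked index 4: u0 ∈ [-9/77, 43/385)
j=7 picked index 5: u0 ∈ [8/385, 52/385)
j=8 picked index 7: u0 ∈ [17/385, 10/77)
j=9 picked index 8: u0 ∈ [3/77, 48/385)
j=10 picked index 10: u0 ∈ [24/385, 1/11)
intersection: [5/77, 1/11)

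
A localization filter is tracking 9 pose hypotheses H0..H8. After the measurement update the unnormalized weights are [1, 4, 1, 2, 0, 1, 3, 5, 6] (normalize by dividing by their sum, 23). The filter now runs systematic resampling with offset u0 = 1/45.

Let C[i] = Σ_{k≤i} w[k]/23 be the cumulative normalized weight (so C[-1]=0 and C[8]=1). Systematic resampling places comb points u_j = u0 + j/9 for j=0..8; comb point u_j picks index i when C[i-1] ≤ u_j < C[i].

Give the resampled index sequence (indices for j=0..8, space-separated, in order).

0 1 2 5 6 7 7 8 8

C = [1/23, 5/23, 6/23, 8/23, 8/23, 9/23, 12/23, 17/23, 1]
j=0: u_0=1/45 ∈ [0, 1/23) → index 0
j=1: u_1=2/15 ∈ [1/23, 5/23) → index 1
j=2: u_2=11/45 ∈ [5/23, 6/23) → index 2
j=3: u_3=16/45 ∈ [8/23, 9/23) → index 5
j=4: u_4=7/15 ∈ [9/23, 12/23) → index 6
j=5: u_5=26/45 ∈ [12/23, 17/23) → index 7
j=6: u_6=31/45 ∈ [12/23, 17/23) → index 7
j=7: u_7=4/5 ∈ [17/23, 1) → index 8
j=8: u_8=41/45 ∈ [17/23, 1) → index 8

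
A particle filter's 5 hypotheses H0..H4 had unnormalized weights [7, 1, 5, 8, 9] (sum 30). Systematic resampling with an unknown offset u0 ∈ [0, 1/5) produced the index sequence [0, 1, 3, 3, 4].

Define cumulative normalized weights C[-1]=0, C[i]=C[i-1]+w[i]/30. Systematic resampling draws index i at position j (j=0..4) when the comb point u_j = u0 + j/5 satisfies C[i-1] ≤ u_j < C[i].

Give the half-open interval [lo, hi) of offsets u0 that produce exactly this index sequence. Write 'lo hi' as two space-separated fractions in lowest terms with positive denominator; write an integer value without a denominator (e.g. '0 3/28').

1/30 1/15

C = [7/30, 4/15, 13/30, 7/10, 1]
j=0 picked index 0: u0 ∈ [0, 7/30)
j=1 picked index 1: u0 ∈ [1/30, 1/15)
j=2 picked index 3: u0 ∈ [1/30, 3/10)
j=3 picked index 3: u0 ∈ [-1/6, 1/10)
j=4 picked index 4: u0 ∈ [-1/10, 1/5)
intersection: [1/30, 1/15)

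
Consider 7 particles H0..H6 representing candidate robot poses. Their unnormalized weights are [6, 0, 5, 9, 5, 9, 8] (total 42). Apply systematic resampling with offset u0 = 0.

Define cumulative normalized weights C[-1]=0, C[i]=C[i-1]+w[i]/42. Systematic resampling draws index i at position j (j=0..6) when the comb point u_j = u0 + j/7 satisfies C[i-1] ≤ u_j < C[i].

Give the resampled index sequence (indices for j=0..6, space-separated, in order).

0 2 3 3 4 5 6

C = [1/7, 1/7, 11/42, 10/21, 25/42, 17/21, 1]
j=0: u_0=0 ∈ [0, 1/7) → index 0
j=1: u_1=1/7 ∈ [1/7, 11/42) → index 2
j=2: u_2=2/7 ∈ [11/42, 10/21) → index 3
j=3: u_3=3/7 ∈ [11/42, 10/21) → index 3
j=4: u_4=4/7 ∈ [10/21, 25/42) → index 4
j=5: u_5=5/7 ∈ [25/42, 17/21) → index 5
j=6: u_6=6/7 ∈ [17/21, 1) → index 6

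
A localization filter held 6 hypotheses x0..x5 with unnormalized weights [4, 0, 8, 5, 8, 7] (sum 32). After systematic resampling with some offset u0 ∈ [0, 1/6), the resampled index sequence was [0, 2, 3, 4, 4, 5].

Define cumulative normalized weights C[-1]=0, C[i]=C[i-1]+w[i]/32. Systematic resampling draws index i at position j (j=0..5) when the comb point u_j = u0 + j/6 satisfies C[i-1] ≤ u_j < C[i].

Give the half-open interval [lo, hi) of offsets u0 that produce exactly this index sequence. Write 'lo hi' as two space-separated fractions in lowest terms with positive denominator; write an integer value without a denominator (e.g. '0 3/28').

1/24 11/96

C = [1/8, 1/8, 3/8, 17/32, 25/32, 1]
j=0 picked index 0: u0 ∈ [0, 1/8)
j=1 picked index 2: u0 ∈ [-1/24, 5/24)
j=2 picked index 3: u0 ∈ [1/24, 19/96)
j=3 picked index 4: u0 ∈ [1/32, 9/32)
j=4 picked index 4: u0 ∈ [-13/96, 11/96)
j=5 picked index 5: u0 ∈ [-5/96, 1/6)
intersection: [1/24, 11/96)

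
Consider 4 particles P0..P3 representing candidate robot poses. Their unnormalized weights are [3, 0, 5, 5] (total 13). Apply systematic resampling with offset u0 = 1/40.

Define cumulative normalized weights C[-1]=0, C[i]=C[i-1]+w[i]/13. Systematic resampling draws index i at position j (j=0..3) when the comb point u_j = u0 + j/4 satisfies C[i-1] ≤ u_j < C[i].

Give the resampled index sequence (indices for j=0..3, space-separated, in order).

C = [3/13, 3/13, 8/13, 1]
j=0: u_0=1/40 ∈ [0, 3/13) → index 0
j=1: u_1=11/40 ∈ [3/13, 8/13) → index 2
j=2: u_2=21/40 ∈ [3/13, 8/13) → index 2
j=3: u_3=31/40 ∈ [8/13, 1) → index 3

0 2 2 3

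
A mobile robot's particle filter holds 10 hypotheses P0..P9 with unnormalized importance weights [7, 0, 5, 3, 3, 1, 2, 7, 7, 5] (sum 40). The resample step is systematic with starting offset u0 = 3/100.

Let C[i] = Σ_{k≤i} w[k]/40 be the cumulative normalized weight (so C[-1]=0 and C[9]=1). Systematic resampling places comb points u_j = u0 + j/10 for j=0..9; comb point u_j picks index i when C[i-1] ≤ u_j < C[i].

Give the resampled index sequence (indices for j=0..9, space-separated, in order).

0 0 2 3 4 7 7 8 8 9

C = [7/40, 7/40, 3/10, 3/8, 9/20, 19/40, 21/40, 7/10, 7/8, 1]
j=0: u_0=3/100 ∈ [0, 7/40) → index 0
j=1: u_1=13/100 ∈ [0, 7/40) → index 0
j=2: u_2=23/100 ∈ [7/40, 3/10) → index 2
j=3: u_3=33/100 ∈ [3/10, 3/8) → index 3
j=4: u_4=43/100 ∈ [3/8, 9/20) → index 4
j=5: u_5=53/100 ∈ [21/40, 7/10) → index 7
j=6: u_6=63/100 ∈ [21/40, 7/10) → index 7
j=7: u_7=73/100 ∈ [7/10, 7/8) → index 8
j=8: u_8=83/100 ∈ [7/10, 7/8) → index 8
j=9: u_9=93/100 ∈ [7/8, 1) → index 9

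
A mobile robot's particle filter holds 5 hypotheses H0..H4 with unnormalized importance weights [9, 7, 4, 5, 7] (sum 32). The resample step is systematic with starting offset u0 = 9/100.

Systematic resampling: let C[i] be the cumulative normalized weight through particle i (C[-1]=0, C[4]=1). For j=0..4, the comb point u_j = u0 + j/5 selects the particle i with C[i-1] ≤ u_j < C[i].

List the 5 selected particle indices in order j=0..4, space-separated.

0 1 1 3 4

C = [9/32, 1/2, 5/8, 25/32, 1]
j=0: u_0=9/100 ∈ [0, 9/32) → index 0
j=1: u_1=29/100 ∈ [9/32, 1/2) → index 1
j=2: u_2=49/100 ∈ [9/32, 1/2) → index 1
j=3: u_3=69/100 ∈ [5/8, 25/32) → index 3
j=4: u_4=89/100 ∈ [25/32, 1) → index 4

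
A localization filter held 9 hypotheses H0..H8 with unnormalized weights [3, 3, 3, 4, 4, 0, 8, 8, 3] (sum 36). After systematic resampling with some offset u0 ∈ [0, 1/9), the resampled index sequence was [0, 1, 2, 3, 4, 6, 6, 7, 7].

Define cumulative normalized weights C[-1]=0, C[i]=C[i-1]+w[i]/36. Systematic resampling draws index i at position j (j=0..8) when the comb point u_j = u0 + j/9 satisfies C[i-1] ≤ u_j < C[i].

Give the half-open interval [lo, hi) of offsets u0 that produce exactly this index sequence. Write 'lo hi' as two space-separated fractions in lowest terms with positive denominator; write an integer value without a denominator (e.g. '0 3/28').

C = [1/12, 1/6, 1/4, 13/36, 17/36, 17/36, 25/36, 11/12, 1]
j=0 picked index 0: u0 ∈ [0, 1/12)
j=1 picked index 1: u0 ∈ [-1/36, 1/18)
j=2 picked index 2: u0 ∈ [-1/18, 1/36)
j=3 picked index 3: u0 ∈ [-1/12, 1/36)
j=4 picked index 4: u0 ∈ [-1/12, 1/36)
j=5 picked index 6: u0 ∈ [-1/12, 5/36)
j=6 picked index 6: u0 ∈ [-7/36, 1/36)
j=7 picked index 7: u0 ∈ [-1/12, 5/36)
j=8 picked index 7: u0 ∈ [-7/36, 1/36)
intersection: [0, 1/36)

0 1/36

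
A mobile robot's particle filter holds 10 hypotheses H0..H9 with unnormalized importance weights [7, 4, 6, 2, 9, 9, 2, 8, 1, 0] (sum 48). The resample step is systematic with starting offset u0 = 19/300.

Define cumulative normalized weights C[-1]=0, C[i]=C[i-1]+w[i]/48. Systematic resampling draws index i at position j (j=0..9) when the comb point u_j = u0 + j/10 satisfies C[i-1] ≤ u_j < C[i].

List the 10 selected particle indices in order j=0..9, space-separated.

C = [7/48, 11/48, 17/48, 19/48, 7/12, 37/48, 13/16, 47/48, 1, 1]
j=0: u_0=19/300 ∈ [0, 7/48) → index 0
j=1: u_1=49/300 ∈ [7/48, 11/48) → index 1
j=2: u_2=79/300 ∈ [11/48, 17/48) → index 2
j=3: u_3=109/300 ∈ [17/48, 19/48) → index 3
j=4: u_4=139/300 ∈ [19/48, 7/12) → index 4
j=5: u_5=169/300 ∈ [19/48, 7/12) → index 4
j=6: u_6=199/300 ∈ [7/12, 37/48) → index 5
j=7: u_7=229/300 ∈ [7/12, 37/48) → index 5
j=8: u_8=259/300 ∈ [13/16, 47/48) → index 7
j=9: u_9=289/300 ∈ [13/16, 47/48) → index 7

0 1 2 3 4 4 5 5 7 7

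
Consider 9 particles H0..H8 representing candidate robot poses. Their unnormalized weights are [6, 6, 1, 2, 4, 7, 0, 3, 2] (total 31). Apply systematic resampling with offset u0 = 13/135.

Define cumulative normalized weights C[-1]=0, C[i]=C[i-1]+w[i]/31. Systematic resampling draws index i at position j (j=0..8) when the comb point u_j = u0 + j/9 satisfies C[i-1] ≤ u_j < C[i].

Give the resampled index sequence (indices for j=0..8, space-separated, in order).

0 1 1 3 4 5 5 7 8

C = [6/31, 12/31, 13/31, 15/31, 19/31, 26/31, 26/31, 29/31, 1]
j=0: u_0=13/135 ∈ [0, 6/31) → index 0
j=1: u_1=28/135 ∈ [6/31, 12/31) → index 1
j=2: u_2=43/135 ∈ [6/31, 12/31) → index 1
j=3: u_3=58/135 ∈ [13/31, 15/31) → index 3
j=4: u_4=73/135 ∈ [15/31, 19/31) → index 4
j=5: u_5=88/135 ∈ [19/31, 26/31) → index 5
j=6: u_6=103/135 ∈ [19/31, 26/31) → index 5
j=7: u_7=118/135 ∈ [26/31, 29/31) → index 7
j=8: u_8=133/135 ∈ [29/31, 1) → index 8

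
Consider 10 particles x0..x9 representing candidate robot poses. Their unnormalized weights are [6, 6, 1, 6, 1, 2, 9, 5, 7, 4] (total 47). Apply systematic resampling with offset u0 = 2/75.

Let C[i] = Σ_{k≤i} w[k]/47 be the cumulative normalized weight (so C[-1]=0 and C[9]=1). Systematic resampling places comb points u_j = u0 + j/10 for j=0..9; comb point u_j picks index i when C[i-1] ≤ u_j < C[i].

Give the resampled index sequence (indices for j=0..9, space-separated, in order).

0 0 1 3 5 6 6 7 8 9

C = [6/47, 12/47, 13/47, 19/47, 20/47, 22/47, 31/47, 36/47, 43/47, 1]
j=0: u_0=2/75 ∈ [0, 6/47) → index 0
j=1: u_1=19/150 ∈ [0, 6/47) → index 0
j=2: u_2=17/75 ∈ [6/47, 12/47) → index 1
j=3: u_3=49/150 ∈ [13/47, 19/47) → index 3
j=4: u_4=32/75 ∈ [20/47, 22/47) → index 5
j=5: u_5=79/150 ∈ [22/47, 31/47) → index 6
j=6: u_6=47/75 ∈ [22/47, 31/47) → index 6
j=7: u_7=109/150 ∈ [31/47, 36/47) → index 7
j=8: u_8=62/75 ∈ [36/47, 43/47) → index 8
j=9: u_9=139/150 ∈ [43/47, 1) → index 9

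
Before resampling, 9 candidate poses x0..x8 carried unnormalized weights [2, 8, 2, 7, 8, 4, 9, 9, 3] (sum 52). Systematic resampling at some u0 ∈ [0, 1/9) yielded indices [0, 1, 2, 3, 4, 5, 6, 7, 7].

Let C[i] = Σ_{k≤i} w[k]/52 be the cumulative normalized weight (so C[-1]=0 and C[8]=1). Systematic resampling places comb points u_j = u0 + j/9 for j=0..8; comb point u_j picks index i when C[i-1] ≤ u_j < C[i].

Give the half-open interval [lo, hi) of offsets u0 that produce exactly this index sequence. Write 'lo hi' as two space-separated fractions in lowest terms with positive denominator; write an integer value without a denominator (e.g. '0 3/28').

C = [1/26, 5/26, 3/13, 19/52, 27/52, 31/52, 10/13, 49/52, 1]
j=0 picked index 0: u0 ∈ [0, 1/26)
j=1 picked index 1: u0 ∈ [-17/234, 19/234)
j=2 picked index 2: u0 ∈ [-7/234, 1/117)
j=3 picked index 3: u0 ∈ [-4/39, 5/156)
j=4 picked index 4: u0 ∈ [-37/468, 35/468)
j=5 picked index 5: u0 ∈ [-17/468, 19/468)
j=6 picked index 6: u0 ∈ [-11/156, 4/39)
j=7 picked index 7: u0 ∈ [-1/117, 77/468)
j=8 picked index 7: u0 ∈ [-14/117, 25/468)
intersection: [0, 1/117)

0 1/117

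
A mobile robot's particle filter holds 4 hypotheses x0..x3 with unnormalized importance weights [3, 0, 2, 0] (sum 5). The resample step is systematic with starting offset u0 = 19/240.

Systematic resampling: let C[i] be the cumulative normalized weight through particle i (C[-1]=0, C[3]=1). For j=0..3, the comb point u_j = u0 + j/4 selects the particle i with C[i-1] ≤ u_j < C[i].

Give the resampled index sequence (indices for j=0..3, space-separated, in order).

0 0 0 2

C = [3/5, 3/5, 1, 1]
j=0: u_0=19/240 ∈ [0, 3/5) → index 0
j=1: u_1=79/240 ∈ [0, 3/5) → index 0
j=2: u_2=139/240 ∈ [0, 3/5) → index 0
j=3: u_3=199/240 ∈ [3/5, 1) → index 2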